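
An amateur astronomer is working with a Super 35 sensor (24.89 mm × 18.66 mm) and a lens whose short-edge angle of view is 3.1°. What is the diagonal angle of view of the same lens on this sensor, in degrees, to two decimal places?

From the short-edge AOV: f = 18.66 / (2·tan(1.55°)) = 18.66 / 0.05412 ≈ 344.7995 mm.
Sensor diagonal = √(24.89² + 18.66²) = √967.7077 ≈ 31.1080 mm.
Diagonal AOV = 2·arctan(31.1080 / (2 × 344.7995)) = 2·arctan(0.04511) ≈ 5.1658°.

5.17°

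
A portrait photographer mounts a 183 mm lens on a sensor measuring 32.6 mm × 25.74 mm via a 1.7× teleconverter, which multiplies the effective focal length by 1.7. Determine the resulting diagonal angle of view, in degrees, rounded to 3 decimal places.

7.639°

Effective focal length f = 183 × 1.7 = 311.1 mm.
Sensor diagonal = √(32.6² + 25.74²) = √1725.3076 ≈ 41.5368 mm.
α = 2·arctan(41.537 / (2 × 311.1)) = 2·arctan(0.06676) ≈ 7.6386°.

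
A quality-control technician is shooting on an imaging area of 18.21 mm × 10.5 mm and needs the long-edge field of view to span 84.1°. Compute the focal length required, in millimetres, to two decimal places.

10.09 mm

From α = 2·arctan(w/2f) we get f = w / (2·tan(α/2)).
With w = 18.21 mm and α/2 = 42.05°, tan(α/2) ≈ 0.90199, so f ≈ 18.21 / 1.80397 ≈ 10.0944 mm.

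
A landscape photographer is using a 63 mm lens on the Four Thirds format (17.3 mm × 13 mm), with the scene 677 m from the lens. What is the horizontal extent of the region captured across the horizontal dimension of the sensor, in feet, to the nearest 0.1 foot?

dₒ: 677 m = 677000 mm.
Similar triangles through the lens centre give W/dₒ = w/dᵢ; with 1/f = 1/dₒ + 1/dᵢ this gives W = w·(dₒ − f)/f.
W = 17.3 mm × (677000 − 63) / 63 = 17.3 × 10745.0317 ≈ 185889.049 mm = 185889.049/304.8 ft = 609.872 ft.

609.9 ft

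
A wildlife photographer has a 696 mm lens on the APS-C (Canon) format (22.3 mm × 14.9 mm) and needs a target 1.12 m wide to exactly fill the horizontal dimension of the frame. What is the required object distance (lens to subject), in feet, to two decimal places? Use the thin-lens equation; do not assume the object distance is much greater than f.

W: 1.12 m = 1120 mm.
Magnification m = w/W = dᵢ/dₒ; combined with 1/f = 1/dₒ + 1/dᵢ this gives dₒ = f·(1 + W/w).
dₒ = 696 mm × (1 + 1120/22.3) = 696 × 51.2242 ≈ 35652.054 mm = 35652.054/304.8 ft = 116.969 ft.

116.97 ft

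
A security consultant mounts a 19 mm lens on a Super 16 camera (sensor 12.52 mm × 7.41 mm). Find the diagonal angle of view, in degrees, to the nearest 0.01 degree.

Sensor diagonal = √(12.52² + 7.41²) = √211.6585 ≈ 14.5485 mm.
Angle of view α = 2·arctan(d/2f) with d = 14.5485 mm and f = 19 mm.
d/2f = 0.38285; arctan(0.38285) ≈ 20.9496°, so α ≈ 41.8992°.

41.90°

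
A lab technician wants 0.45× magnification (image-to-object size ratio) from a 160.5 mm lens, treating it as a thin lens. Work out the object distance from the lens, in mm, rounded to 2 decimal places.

With m = dᵢ/dₒ and 1/f = 1/dₒ + 1/dᵢ, substituting dᵢ = m·dₒ gives 1/f = (1 + 1/m)/dₒ, hence dₒ = f·(1 + 1/m).
dₒ = 160.5 × (1 + 1/0.45) = 160.5 × 3.22222 ≈ 517.167 mm.

517.17 mm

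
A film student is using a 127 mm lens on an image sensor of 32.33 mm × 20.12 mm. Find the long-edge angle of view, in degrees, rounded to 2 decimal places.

14.51°

Angle of view α = 2·arctan(w/2f) with w = 32.33 mm and f = 127 mm.
w/2f = 0.12728; arctan(0.12728) ≈ 7.2538°, so α ≈ 14.5076°.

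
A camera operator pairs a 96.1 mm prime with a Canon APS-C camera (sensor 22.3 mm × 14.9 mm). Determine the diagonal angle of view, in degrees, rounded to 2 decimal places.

15.89°

Sensor diagonal = √(22.3² + 14.9²) = √719.3000 ≈ 26.8198 mm.
Angle of view α = 2·arctan(d/2f) with d = 26.8198 mm and f = 96.1 mm.
d/2f = 0.13954; arctan(0.13954) ≈ 7.9438°, so α ≈ 15.8876°.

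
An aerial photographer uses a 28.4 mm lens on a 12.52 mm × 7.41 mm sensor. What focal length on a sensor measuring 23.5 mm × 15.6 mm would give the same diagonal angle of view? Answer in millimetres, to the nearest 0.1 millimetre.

55.1 mm

Sensor diagonal = √(12.52² + 7.41²) = √211.6585 ≈ 14.5485 mm.
Sensor diagonal = √(23.5² + 15.6²) = √795.6100 ≈ 28.2066 mm.
Equal angle of view means equal diagonal/f ratio, so f₂ = f₁ · (diagonal₂/diagonal₁) = 28.4 × 28.2066/14.5485.
f₂ = 28.4 × 1.93880 ≈ 55.062 mm.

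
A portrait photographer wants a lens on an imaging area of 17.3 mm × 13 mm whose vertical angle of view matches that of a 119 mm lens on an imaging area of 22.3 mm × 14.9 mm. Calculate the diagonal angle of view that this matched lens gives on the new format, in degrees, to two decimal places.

Equal vertical AOV ⇒ f₂ = f₁ · 13/14.9 = 119 × 0.87248 ≈ 103.8255 mm.
Sensor diagonal = √(17.3² + 13²) = √468.2900 ≈ 21.6400 mm.
Diagonal AOV on the new format = 2·arctan(21.6400 / (2 × 103.8255)) = 2·arctan(0.10421) ≈ 11.8990°.

11.90°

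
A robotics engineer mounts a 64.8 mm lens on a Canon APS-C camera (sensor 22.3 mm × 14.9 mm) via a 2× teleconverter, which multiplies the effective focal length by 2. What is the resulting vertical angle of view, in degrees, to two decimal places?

6.58°

Effective focal length f = 64.8 × 2 = 129.6 mm.
α = 2·arctan(14.9 / (2 × 129.6)) = 2·arctan(0.05748) ≈ 6.5800°.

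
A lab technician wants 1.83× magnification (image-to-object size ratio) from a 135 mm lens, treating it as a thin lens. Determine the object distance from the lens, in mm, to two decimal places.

With m = dᵢ/dₒ and 1/f = 1/dₒ + 1/dᵢ, substituting dᵢ = m·dₒ gives 1/f = (1 + 1/m)/dₒ, hence dₒ = f·(1 + 1/m).
dₒ = 135 × (1 + 1/1.83) = 135 × 1.54645 ≈ 208.770 mm.

208.77 mm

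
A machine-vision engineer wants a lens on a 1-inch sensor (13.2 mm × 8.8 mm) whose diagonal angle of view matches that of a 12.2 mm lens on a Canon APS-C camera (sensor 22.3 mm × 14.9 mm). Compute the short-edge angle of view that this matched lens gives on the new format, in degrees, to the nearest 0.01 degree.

Sensor diagonal = √(22.3² + 14.9²) = √719.3000 ≈ 26.8198 mm.
Sensor diagonal = √(13.2² + 8.8²) = √251.6800 ≈ 15.8644 mm.
Equal diagonal AOV ⇒ f₂ = f₁ · 15.8644/26.8198 = 12.2 × 0.59152 ≈ 7.2165 mm.
Short-edge AOV on the new format = 2·arctan(8.8 / (2 × 7.2165)) = 2·arctan(0.60971) ≈ 62.7422°.

62.74°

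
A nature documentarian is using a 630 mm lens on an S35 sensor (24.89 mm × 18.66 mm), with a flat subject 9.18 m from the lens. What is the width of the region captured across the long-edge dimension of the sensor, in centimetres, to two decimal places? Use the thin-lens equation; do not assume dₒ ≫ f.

dₒ: 9.18 m = 9180 mm.
Similar triangles through the lens centre give W/dₒ = w/dᵢ; with 1/f = 1/dₒ + 1/dᵢ this gives W = w·(dₒ − f)/f.
W = 24.89 mm × (9180 − 630) / 630 = 24.89 × 13.5714 ≈ 337.793 mm = 33.7793 cm.

33.78 cm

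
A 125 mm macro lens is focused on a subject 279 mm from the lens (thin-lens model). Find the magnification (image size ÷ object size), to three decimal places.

0.812×

Thin lens: 1/f = 1/dₒ + 1/dᵢ → 1/dᵢ = 1/125 − 1/279 = 0.0044158 mm⁻¹, so dᵢ ≈ 226.4610 mm.
Magnification m = dᵢ/dₒ = 226.4610/279 ≈ 0.81169.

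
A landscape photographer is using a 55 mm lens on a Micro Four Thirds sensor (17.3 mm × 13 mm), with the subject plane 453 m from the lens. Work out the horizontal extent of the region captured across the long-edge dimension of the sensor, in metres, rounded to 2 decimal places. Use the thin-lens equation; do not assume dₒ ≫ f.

dₒ: 453 m = 453000 mm.
Similar triangles through the lens centre give W/dₒ = w/dᵢ; with 1/f = 1/dₒ + 1/dᵢ this gives W = w·(dₒ − f)/f.
W = 17.3 mm × (453000 − 55) / 55 = 17.3 × 8235.3636 ≈ 142471.791 mm = 142.472 m.

142.47 m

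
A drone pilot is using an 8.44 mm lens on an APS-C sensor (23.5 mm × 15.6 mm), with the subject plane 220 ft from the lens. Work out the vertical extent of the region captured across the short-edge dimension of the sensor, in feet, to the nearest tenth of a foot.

406.6 ft

dₒ: 220 ft × 304.8 mm/ft = 67056.00 mm.
Similar triangles through the lens centre give W/dₒ = h/dᵢ; with 1/f = 1/dₒ + 1/dᵢ this gives W = h·(dₒ − f)/f.
W = 15.6 mm × (67056 − 8.44) / 8.44 = 15.6 × 7944.0234 ≈ 123926.766 mm = 123926.766/304.8 ft = 406.584 ft.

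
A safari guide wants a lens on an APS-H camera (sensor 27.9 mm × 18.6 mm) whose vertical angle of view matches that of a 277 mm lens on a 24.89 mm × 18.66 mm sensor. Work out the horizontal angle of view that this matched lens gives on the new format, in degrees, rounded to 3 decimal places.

Equal vertical AOV ⇒ f₂ = f₁ · 18.6/18.66 = 277 × 0.99678 ≈ 276.1093 mm.
Horizontal AOV on the new format = 2·arctan(27.9 / (2 × 276.1093)) = 2·arctan(0.05052) ≈ 5.7846°.

5.785°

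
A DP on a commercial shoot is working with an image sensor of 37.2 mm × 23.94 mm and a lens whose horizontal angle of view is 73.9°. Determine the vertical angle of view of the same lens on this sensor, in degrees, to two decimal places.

51.66°

From the horizontal AOV: f = 37.2 / (2·tan(36.95°)) = 37.2 / 1.50437 ≈ 24.7279 mm.
Vertical AOV = 2·arctan(23.94 / (2 × 24.7279)) = 2·arctan(0.48407) ≈ 51.6603°.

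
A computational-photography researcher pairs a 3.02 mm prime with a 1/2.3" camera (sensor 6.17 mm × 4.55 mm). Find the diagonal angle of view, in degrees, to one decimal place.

Sensor diagonal = √(6.17² + 4.55²) = √58.7714 ≈ 7.6663 mm.
Angle of view α = 2·arctan(d/2f) with d = 7.6663 mm and f = 3.02 mm.
d/2f = 1.26925; arctan(1.26925) ≈ 51.7665°, so α ≈ 103.5331°.

103.5°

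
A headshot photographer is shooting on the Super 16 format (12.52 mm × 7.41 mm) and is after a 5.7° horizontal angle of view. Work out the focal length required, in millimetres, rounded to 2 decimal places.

From α = 2·arctan(w/2f) we get f = w / (2·tan(α/2)).
With w = 12.52 mm and α/2 = 2.85°, tan(α/2) ≈ 0.04978, so f ≈ 12.52 / 0.09957 ≈ 125.7459 mm.

125.75 mm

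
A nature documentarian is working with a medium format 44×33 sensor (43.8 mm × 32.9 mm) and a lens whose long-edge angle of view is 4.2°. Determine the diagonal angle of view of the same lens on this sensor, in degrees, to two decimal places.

From the long-edge AOV: f = 43.8 / (2·tan(2.1°)) = 43.8 / 0.07334 ≈ 597.2455 mm.
Sensor diagonal = √(43.8² + 32.9²) = √3000.8500 ≈ 54.7800 mm.
Diagonal AOV = 2·arctan(54.7800 / (2 × 597.2455)) = 2·arctan(0.04586) ≈ 5.2516°.

5.25°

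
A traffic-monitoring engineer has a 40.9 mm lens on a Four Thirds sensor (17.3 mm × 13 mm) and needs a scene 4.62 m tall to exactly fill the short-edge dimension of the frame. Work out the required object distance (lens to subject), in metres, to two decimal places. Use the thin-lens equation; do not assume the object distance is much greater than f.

W: 4.62 m = 4620 mm.
Magnification m = h/W = dᵢ/dₒ; combined with 1/f = 1/dₒ + 1/dᵢ this gives dₒ = f·(1 + W/h).
dₒ = 40.9 mm × (1 + 4620/13) = 40.9 × 356.3846 ≈ 14576.131 mm = 14.5761 m.

14.58 m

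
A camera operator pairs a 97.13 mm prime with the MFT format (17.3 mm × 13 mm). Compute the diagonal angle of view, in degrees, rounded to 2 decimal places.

Sensor diagonal = √(17.3² + 13²) = √468.2900 ≈ 21.6400 mm.
Angle of view α = 2·arctan(d/2f) with d = 21.6400 mm and f = 97.13 mm.
d/2f = 0.11140; arctan(0.11140) ≈ 6.3564°, so α ≈ 12.7128°.

12.71°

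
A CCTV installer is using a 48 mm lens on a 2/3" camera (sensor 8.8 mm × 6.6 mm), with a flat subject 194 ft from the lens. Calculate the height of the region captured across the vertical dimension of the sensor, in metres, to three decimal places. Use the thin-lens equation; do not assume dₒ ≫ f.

8.124 m

dₒ: 194 ft × 304.8 mm/ft = 59131.20 mm.
Similar triangles through the lens centre give W/dₒ = h/dᵢ; with 1/f = 1/dₒ + 1/dᵢ this gives W = h·(dₒ − f)/f.
W = 6.6 mm × (59131.2 − 48) / 48 = 6.6 × 1230.9000 ≈ 8123.940 mm = 8.12394 m.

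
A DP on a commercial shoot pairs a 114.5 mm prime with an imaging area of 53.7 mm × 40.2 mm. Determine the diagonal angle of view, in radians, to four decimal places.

0.5699 rad

Sensor diagonal = √(53.7² + 40.2²) = √4499.7300 ≈ 67.0800 mm.
Angle of view α = 2·arctan(d/2f) with d = 67.0800 mm and f = 114.5 mm.
d/2f = 0.29293; arctan(0.29293) ≈ 0.2850 rad, so α ≈ 0.5699 rad.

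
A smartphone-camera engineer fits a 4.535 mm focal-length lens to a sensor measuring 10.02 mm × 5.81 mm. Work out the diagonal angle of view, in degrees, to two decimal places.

103.87°

Sensor diagonal = √(10.02² + 5.81²) = √134.1565 ≈ 11.5826 mm.
Angle of view α = 2·arctan(d/2f) with d = 11.5826 mm and f = 4.535 mm.
d/2f = 1.27702; arctan(1.27702) ≈ 51.9365°, so α ≈ 103.8730°.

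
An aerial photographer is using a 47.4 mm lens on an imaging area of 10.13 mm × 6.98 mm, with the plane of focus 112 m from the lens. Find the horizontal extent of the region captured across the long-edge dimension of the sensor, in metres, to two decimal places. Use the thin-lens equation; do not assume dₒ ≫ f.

dₒ: 112 m = 112000 mm.
Similar triangles through the lens centre give W/dₒ = w/dᵢ; with 1/f = 1/dₒ + 1/dᵢ this gives W = w·(dₒ − f)/f.
W = 10.13 mm × (112000 − 47.4) / 47.4 = 10.13 × 2361.8692 ≈ 23925.735 mm = 23.9257 m.

23.93 m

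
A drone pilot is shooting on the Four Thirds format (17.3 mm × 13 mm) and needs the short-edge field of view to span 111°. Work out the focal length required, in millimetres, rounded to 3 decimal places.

4.467 mm

From α = 2·arctan(h/2f) we get f = h / (2·tan(α/2)).
With h = 13 mm and α/2 = 55.5°, tan(α/2) ≈ 1.45501, so f ≈ 13 / 2.91002 ≈ 4.4673 mm.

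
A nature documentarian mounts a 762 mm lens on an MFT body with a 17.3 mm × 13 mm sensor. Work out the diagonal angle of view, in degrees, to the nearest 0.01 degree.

1.63°

Sensor diagonal = √(17.3² + 13²) = √468.2900 ≈ 21.6400 mm.
Angle of view α = 2·arctan(d/2f) with d = 21.6400 mm and f = 762 mm.
d/2f = 0.01420; arctan(0.01420) ≈ 0.8135°, so α ≈ 1.6270°.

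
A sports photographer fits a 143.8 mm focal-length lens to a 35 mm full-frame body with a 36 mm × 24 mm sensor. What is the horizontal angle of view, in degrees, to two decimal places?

Angle of view α = 2·arctan(w/2f) with w = 36 mm and f = 143.8 mm.
w/2f = 0.12517; arctan(0.12517) ≈ 7.1348°, so α ≈ 14.2696°.

14.27°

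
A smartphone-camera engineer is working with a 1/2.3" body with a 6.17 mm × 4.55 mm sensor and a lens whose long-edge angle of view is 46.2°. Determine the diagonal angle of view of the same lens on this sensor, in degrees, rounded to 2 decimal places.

From the long-edge AOV: f = 6.17 / (2·tan(23.1°)) = 6.17 / 0.85307 ≈ 7.2327 mm.
Sensor diagonal = √(6.17² + 4.55²) = √58.7714 ≈ 7.6663 mm.
Diagonal AOV = 2·arctan(7.6663 / (2 × 7.2327)) = 2·arctan(0.52997) ≈ 55.8448°.

55.84°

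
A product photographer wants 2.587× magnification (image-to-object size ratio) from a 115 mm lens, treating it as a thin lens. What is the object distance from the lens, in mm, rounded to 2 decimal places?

159.45 mm

With m = dᵢ/dₒ and 1/f = 1/dₒ + 1/dᵢ, substituting dᵢ = m·dₒ gives 1/f = (1 + 1/m)/dₒ, hence dₒ = f·(1 + 1/m).
dₒ = 115 × (1 + 1/2.587) = 115 × 1.38655 ≈ 159.453 mm.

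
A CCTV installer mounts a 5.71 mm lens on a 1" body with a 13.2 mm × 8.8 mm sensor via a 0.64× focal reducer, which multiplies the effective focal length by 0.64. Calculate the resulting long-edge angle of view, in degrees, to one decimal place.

Effective focal length f = 5.71 × 0.64 = 3.6544 mm.
α = 2·arctan(13.2 / (2 × 3.6544)) = 2·arctan(1.80604) ≈ 122.0537°.

122.1°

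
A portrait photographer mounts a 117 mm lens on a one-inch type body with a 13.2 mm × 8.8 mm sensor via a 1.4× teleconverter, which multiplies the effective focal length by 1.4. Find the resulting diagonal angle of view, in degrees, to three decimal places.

Effective focal length f = 117 × 1.4 = 163.8 mm.
Sensor diagonal = √(13.2² + 8.8²) = √251.6800 ≈ 15.8644 mm.
α = 2·arctan(15.864 / (2 × 163.8)) = 2·arctan(0.04843) ≈ 5.5449°.

5.545°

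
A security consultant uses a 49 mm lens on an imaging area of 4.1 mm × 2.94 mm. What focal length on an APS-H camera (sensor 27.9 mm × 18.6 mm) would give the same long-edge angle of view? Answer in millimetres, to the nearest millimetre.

333 mm

Equal angle of view means equal width/f ratio, so f₂ = f₁ · (width₂/width₁) = 49 × 27.9/4.1.
f₂ = 49 × 6.80488 ≈ 333.439 mm.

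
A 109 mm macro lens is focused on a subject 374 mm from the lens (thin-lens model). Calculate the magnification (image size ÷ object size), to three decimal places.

Thin lens: 1/f = 1/dₒ + 1/dᵢ → 1/dᵢ = 1/109 − 1/374 = 0.0065005 mm⁻¹, so dᵢ ≈ 153.8340 mm.
Magnification m = dᵢ/dₒ = 153.8340/374 ≈ 0.41132.

0.411×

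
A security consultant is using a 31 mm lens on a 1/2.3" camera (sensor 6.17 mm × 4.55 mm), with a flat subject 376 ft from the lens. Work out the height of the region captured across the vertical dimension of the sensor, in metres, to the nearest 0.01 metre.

16.82 m

dₒ: 376 ft × 304.8 mm/ft = 114604.80 mm.
Similar triangles through the lens centre give W/dₒ = h/dᵢ; with 1/f = 1/dₒ + 1/dᵢ this gives W = h·(dₒ − f)/f.
W = 4.55 mm × (114605 − 31) / 31 = 4.55 × 3695.9289 ≈ 16816.477 mm = 16.8165 m.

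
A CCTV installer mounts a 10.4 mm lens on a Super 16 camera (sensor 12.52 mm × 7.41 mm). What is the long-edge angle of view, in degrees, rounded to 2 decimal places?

Angle of view α = 2·arctan(w/2f) with w = 12.52 mm and f = 10.4 mm.
w/2f = 0.60192; arctan(0.60192) ≈ 31.0447°, so α ≈ 62.0894°.

62.09°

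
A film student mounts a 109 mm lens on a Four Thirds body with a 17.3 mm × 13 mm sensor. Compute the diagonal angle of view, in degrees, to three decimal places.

Sensor diagonal = √(17.3² + 13²) = √468.2900 ≈ 21.6400 mm.
Angle of view α = 2·arctan(d/2f) with d = 21.6400 mm and f = 109 mm.
d/2f = 0.09927; arctan(0.09927) ≈ 5.6690°, so α ≈ 11.3379°.

11.338°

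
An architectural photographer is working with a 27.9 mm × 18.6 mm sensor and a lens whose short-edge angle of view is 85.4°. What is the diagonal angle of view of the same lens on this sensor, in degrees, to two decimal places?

From the short-edge AOV: f = 18.6 / (2·tan(42.7°)) = 18.6 / 1.84555 ≈ 10.0783 mm.
Sensor diagonal = √(27.9² + 18.6²) = √1124.3700 ≈ 33.5316 mm.
Diagonal AOV = 2·arctan(33.5316 / (2 × 10.0783)) = 2·arctan(1.66355) ≈ 117.9779°.

117.98°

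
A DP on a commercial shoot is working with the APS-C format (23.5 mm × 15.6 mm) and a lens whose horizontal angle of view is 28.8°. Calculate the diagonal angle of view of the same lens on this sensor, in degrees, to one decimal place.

From the horizontal AOV: f = 23.5 / (2·tan(14.4°)) = 23.5 / 0.51351 ≈ 45.7632 mm.
Sensor diagonal = √(23.5² + 15.6²) = √795.6100 ≈ 28.2066 mm.
Diagonal AOV = 2·arctan(28.2066 / (2 × 45.7632)) = 2·arctan(0.30818) ≈ 34.2564°.

34.3°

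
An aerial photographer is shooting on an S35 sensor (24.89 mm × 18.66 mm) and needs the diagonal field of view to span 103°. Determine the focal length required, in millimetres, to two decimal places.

Sensor diagonal = √(24.89² + 18.66²) = √967.7077 ≈ 31.1080 mm.
From α = 2·arctan(d/2f) we get f = d / (2·tan(α/2)).
With d = 31.1080 mm and α/2 = 51.5°, tan(α/2) ≈ 1.25717, so f ≈ 31.1080 / 2.51434 ≈ 12.3722 mm.

12.37 mm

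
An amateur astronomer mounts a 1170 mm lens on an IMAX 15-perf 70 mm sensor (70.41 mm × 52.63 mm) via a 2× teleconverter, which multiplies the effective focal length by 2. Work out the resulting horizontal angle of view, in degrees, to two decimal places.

1.72°

Effective focal length f = 1170 × 2 = 2340 mm.
α = 2·arctan(70.41 / (2 × 2340)) = 2·arctan(0.01504) ≈ 1.7239°.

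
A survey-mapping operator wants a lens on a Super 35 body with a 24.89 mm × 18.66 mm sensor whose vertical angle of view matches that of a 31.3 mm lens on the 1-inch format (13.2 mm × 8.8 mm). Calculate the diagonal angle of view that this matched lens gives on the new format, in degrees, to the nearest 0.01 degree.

Equal vertical AOV ⇒ f₂ = f₁ · 18.66/8.8 = 31.3 × 2.12045 ≈ 66.3702 mm.
Sensor diagonal = √(24.89² + 18.66²) = √967.7077 ≈ 31.1080 mm.
Diagonal AOV on the new format = 2·arctan(31.1080 / (2 × 66.3702)) = 2·arctan(0.23435) ≈ 26.3787°.

26.38°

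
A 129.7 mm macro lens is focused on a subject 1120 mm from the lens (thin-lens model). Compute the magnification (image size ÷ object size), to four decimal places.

0.1310×

Thin lens: 1/f = 1/dₒ + 1/dᵢ → 1/dᵢ = 1/129.7 − 1/1120 = 0.0068172 mm⁻¹, so dᵢ ≈ 146.6869 mm.
Magnification m = dᵢ/dₒ = 146.6869/1120 ≈ 0.13097.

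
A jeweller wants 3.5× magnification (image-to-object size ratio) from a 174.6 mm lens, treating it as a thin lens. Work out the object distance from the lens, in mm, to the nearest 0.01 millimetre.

With m = dᵢ/dₒ and 1/f = 1/dₒ + 1/dᵢ, substituting dᵢ = m·dₒ gives 1/f = (1 + 1/m)/dₒ, hence dₒ = f·(1 + 1/m).
dₒ = 174.6 × (1 + 1/3.5) = 174.6 × 1.28571 ≈ 224.486 mm.

224.49 mm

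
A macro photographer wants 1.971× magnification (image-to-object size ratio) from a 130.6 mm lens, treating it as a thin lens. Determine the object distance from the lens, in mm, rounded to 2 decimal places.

196.86 mm

With m = dᵢ/dₒ and 1/f = 1/dₒ + 1/dᵢ, substituting dᵢ = m·dₒ gives 1/f = (1 + 1/m)/dₒ, hence dₒ = f·(1 + 1/m).
dₒ = 130.6 × (1 + 1/1.971) = 130.6 × 1.50736 ≈ 196.861 mm.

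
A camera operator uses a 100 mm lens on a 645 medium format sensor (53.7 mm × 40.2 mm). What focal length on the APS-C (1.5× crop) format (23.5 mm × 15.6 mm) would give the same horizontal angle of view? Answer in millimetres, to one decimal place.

Equal angle of view means equal width/f ratio, so f₂ = f₁ · (width₂/width₁) = 100 × 23.5/53.7.
f₂ = 100 × 0.43762 ≈ 43.762 mm.

43.8 mm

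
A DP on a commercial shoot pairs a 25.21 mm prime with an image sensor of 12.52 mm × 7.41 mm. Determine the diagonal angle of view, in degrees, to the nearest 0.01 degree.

32.19°

Sensor diagonal = √(12.52² + 7.41²) = √211.6585 ≈ 14.5485 mm.
Angle of view α = 2·arctan(d/2f) with d = 14.5485 mm and f = 25.21 mm.
d/2f = 0.28855; arctan(0.28855) ≈ 16.0953°, so α ≈ 32.1906°.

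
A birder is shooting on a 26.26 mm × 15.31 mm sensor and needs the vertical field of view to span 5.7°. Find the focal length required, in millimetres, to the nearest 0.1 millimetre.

From α = 2·arctan(h/2f) we get f = h / (2·tan(α/2)).
With h = 15.31 mm and α/2 = 2.85°, tan(α/2) ≈ 0.04978, so f ≈ 15.31 / 0.09957 ≈ 153.7675 mm.

153.8 mm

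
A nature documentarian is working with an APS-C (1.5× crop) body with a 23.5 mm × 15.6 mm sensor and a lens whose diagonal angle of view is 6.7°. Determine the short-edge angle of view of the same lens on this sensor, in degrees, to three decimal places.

Sensor diagonal = √(23.5² + 15.6²) = √795.6100 ≈ 28.2066 mm.
From the diagonal AOV: f = 28.2066 / (2·tan(3.35°)) = 28.2066 / 0.11707 ≈ 240.9365 mm.
Short-edge AOV = 2·arctan(15.6 / (2 × 240.9365)) = 2·arctan(0.03237) ≈ 3.7085°.

3.708°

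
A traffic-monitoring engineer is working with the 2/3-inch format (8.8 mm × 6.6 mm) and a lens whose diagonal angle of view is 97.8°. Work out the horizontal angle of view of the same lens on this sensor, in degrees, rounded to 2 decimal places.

85.05°

Sensor diagonal = √(8.8² + 6.6²) = √121.0000 ≈ 11.0000 mm.
From the diagonal AOV: f = 11.0000 / (2·tan(48.9°)) = 11.0000 / 2.29264 ≈ 4.7980 mm.
Horizontal AOV = 2·arctan(8.8 / (2 × 4.7980)) = 2·arctan(0.91706) ≈ 85.0452°.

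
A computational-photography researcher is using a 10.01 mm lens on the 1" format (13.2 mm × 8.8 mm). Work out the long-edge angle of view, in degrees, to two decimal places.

66.80°

Angle of view α = 2·arctan(w/2f) with w = 13.2 mm and f = 10.01 mm.
w/2f = 0.65934; arctan(0.65934) ≈ 33.3985°, so α ≈ 66.7970°.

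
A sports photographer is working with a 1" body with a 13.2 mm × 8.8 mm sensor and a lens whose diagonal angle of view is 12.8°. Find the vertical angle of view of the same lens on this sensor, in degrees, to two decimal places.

Sensor diagonal = √(13.2² + 8.8²) = √251.6800 ≈ 15.8644 mm.
From the diagonal AOV: f = 15.8644 / (2·tan(6.4°)) = 15.8644 / 0.22434 ≈ 70.7173 mm.
Vertical AOV = 2·arctan(8.8 / (2 × 70.7173)) = 2·arctan(0.06222) ≈ 7.1207°.

7.12°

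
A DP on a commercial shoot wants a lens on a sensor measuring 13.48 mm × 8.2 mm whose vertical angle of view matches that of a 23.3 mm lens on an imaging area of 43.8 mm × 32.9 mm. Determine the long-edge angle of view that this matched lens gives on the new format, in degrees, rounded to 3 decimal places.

Equal vertical AOV ⇒ f₂ = f₁ · 8.2/32.9 = 23.3 × 0.24924 ≈ 5.8073 mm.
Long-edge AOV on the new format = 2·arctan(13.48 / (2 × 5.8073)) = 2·arctan(1.16061) ≈ 98.5025°.

98.503°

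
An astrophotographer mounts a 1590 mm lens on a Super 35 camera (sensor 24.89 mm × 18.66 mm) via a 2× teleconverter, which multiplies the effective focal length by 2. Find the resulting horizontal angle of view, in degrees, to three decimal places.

Effective focal length f = 1590 × 2 = 3180 mm.
α = 2·arctan(24.89 / (2 × 3180)) = 2·arctan(0.00391) ≈ 0.4485°.

0.448°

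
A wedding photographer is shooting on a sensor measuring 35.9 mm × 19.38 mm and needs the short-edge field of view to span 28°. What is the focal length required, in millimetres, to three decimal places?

38.864 mm

From α = 2·arctan(h/2f) we get f = h / (2·tan(α/2)).
With h = 19.38 mm and α/2 = 14°, tan(α/2) ≈ 0.24933, so f ≈ 19.38 / 0.49866 ≈ 38.8645 mm.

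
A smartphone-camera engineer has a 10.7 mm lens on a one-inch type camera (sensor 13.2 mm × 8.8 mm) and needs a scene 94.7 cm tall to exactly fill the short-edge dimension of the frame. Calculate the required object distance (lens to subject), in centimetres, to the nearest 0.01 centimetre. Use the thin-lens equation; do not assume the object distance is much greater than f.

W: 94.7 cm = 947 mm.
Magnification m = h/W = dᵢ/dₒ; combined with 1/f = 1/dₒ + 1/dᵢ this gives dₒ = f·(1 + W/h).
dₒ = 10.7 mm × (1 + 947/8.8) = 10.7 × 108.6136 ≈ 1162.166 mm = 116.217 cm.

116.22 cm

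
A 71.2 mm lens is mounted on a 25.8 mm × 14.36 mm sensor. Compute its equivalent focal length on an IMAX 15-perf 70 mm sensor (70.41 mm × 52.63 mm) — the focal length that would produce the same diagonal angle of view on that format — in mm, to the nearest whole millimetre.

212 mm

Sensor diagonal = √(25.8² + 14.36²) = √871.8496 ≈ 29.5271 mm.
Sensor diagonal = √(70.41² + 52.63²) = √7727.4850 ≈ 87.9061 mm.
Equal angle of view means equal diagonal/f ratio, so f₂ = f₁ · (diagonal₂/diagonal₁) = 71.2 × 87.9061/29.5271.
f₂ = 71.2 × 2.97713 ≈ 211.972 mm.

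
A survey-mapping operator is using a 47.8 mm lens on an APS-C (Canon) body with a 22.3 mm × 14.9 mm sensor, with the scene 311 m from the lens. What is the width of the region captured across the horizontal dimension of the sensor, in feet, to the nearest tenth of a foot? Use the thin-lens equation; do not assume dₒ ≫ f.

dₒ: 311 m = 311000 mm.
Similar triangles through the lens centre give W/dₒ = w/dᵢ; with 1/f = 1/dₒ + 1/dᵢ this gives W = w·(dₒ − f)/f.
W = 22.3 mm × (311000 − 47.8) / 47.8 = 22.3 × 6505.2762 ≈ 145067.658 mm = 145067.658/304.8 ft = 475.944 ft.

475.9 ft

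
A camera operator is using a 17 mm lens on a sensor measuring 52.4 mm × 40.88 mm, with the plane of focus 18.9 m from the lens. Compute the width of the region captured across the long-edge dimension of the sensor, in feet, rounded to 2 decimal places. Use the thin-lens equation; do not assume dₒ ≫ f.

190.96 ft

dₒ: 18.9 m = 18900 mm.
Similar triangles through the lens centre give W/dₒ = w/dᵢ; with 1/f = 1/dₒ + 1/dᵢ this gives W = w·(dₒ − f)/f.
W = 52.4 mm × (18900 − 17) / 17 = 52.4 × 1110.7647 ≈ 58204.071 mm = 58204.071/304.8 ft = 190.958 ft.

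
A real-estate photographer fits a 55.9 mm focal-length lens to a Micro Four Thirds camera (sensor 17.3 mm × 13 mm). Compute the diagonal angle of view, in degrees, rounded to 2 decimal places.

Sensor diagonal = √(17.3² + 13²) = √468.2900 ≈ 21.6400 mm.
Angle of view α = 2·arctan(d/2f) with d = 21.6400 mm and f = 55.9 mm.
d/2f = 0.19356; arctan(0.19356) ≈ 10.9547°, so α ≈ 21.9094°.

21.91°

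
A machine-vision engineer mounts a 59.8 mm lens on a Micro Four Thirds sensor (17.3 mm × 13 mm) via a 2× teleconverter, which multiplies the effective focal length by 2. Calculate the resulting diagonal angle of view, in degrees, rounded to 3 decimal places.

10.339°

Effective focal length f = 59.8 × 2 = 119.6 mm.
Sensor diagonal = √(17.3² + 13²) = √468.2900 ≈ 21.6400 mm.
α = 2·arctan(21.640 / (2 × 119.6)) = 2·arctan(0.09047) ≈ 10.3388°.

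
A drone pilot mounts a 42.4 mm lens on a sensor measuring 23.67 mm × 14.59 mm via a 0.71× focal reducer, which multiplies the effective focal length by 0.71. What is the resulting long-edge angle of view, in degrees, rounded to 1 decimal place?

Effective focal length f = 42.4 × 0.71 = 30.104 mm.
α = 2·arctan(23.67 / (2 × 30.104)) = 2·arctan(0.39314) ≈ 42.9233°.

42.9°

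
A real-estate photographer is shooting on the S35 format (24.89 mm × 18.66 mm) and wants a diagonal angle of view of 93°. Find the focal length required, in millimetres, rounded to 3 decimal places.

Sensor diagonal = √(24.89² + 18.66²) = √967.7077 ≈ 31.1080 mm.
From α = 2·arctan(d/2f) we get f = d / (2·tan(α/2)).
With d = 31.1080 mm and α/2 = 46.5°, tan(α/2) ≈ 1.05378, so f ≈ 31.1080 / 2.10756 ≈ 14.7602 mm.

14.760 mm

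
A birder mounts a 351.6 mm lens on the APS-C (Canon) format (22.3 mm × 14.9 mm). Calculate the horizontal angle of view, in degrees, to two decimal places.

Angle of view α = 2·arctan(w/2f) with w = 22.3 mm and f = 351.6 mm.
w/2f = 0.03171; arctan(0.03171) ≈ 1.8164°, so α ≈ 3.6327°.

3.63°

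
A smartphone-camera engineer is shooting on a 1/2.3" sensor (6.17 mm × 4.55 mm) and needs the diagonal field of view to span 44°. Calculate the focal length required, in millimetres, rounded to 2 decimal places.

Sensor diagonal = √(6.17² + 4.55²) = √58.7714 ≈ 7.6663 mm.
From α = 2·arctan(d/2f) we get f = d / (2·tan(α/2)).
With d = 7.6663 mm and α/2 = 22°, tan(α/2) ≈ 0.40403, so f ≈ 7.6663 / 0.80805 ≈ 9.4873 mm.

9.49 mm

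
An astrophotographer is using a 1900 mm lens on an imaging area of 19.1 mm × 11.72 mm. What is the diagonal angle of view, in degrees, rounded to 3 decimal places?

0.676°

Sensor diagonal = √(19.1² + 11.72²) = √502.1684 ≈ 22.4091 mm.
Angle of view α = 2·arctan(d/2f) with d = 22.4091 mm and f = 1900 mm.
d/2f = 0.00590; arctan(0.00590) ≈ 0.3379°, so α ≈ 0.6758°.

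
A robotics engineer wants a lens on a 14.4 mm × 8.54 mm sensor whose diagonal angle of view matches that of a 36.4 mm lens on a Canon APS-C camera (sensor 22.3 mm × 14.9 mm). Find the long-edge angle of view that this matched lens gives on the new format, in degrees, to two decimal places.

Sensor diagonal = √(22.3² + 14.9²) = √719.3000 ≈ 26.8198 mm.
Sensor diagonal = √(14.4² + 8.54²) = √280.2916 ≈ 16.7419 mm.
Equal diagonal AOV ⇒ f₂ = f₁ · 16.7419/26.8198 = 36.4 × 0.62424 ≈ 22.7223 mm.
Long-edge AOV on the new format = 2·arctan(14.4 / (2 × 22.7223)) = 2·arctan(0.31687) ≈ 35.1637°.

35.16°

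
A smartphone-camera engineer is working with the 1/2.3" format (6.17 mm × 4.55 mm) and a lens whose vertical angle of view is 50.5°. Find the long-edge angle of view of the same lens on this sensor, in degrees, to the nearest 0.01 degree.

From the vertical AOV: f = 4.55 / (2·tan(25.25°)) = 4.55 / 0.94326 ≈ 4.8237 mm.
Long-edge AOV = 2·arctan(6.17 / (2 × 4.8237)) = 2·arctan(0.63955) ≈ 65.2020°.

65.20°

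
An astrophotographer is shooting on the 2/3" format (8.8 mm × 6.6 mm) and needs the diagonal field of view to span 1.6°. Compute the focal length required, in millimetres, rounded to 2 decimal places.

Sensor diagonal = √(8.8² + 6.6²) = √121.0000 ≈ 11.0000 mm.
From α = 2·arctan(d/2f) we get f = d / (2·tan(α/2)).
With d = 11.0000 mm and α/2 = 0.8°, tan(α/2) ≈ 0.01396, so f ≈ 11.0000 / 0.02793 ≈ 393.8829 mm.

393.88 mm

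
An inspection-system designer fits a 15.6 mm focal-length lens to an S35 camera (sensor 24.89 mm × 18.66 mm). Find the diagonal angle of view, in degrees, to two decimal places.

Sensor diagonal = √(24.89² + 18.66²) = √967.7077 ≈ 31.1080 mm.
Angle of view α = 2·arctan(d/2f) with d = 31.1080 mm and f = 15.6 mm.
d/2f = 0.99705; arctan(0.99705) ≈ 44.9154°, so α ≈ 89.8308°.

89.83°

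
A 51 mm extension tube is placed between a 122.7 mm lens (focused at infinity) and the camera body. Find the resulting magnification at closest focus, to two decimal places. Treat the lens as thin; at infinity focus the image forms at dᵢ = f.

The tube moves the image plane from f to f + e, so dᵢ = 122.7 + 51 = 173.7 mm. Focus is achieved when 1/f = 1/dₒ + 1/dᵢ, giving dₒ = 1/(1/f − 1/(f+e)).
Magnification m = dᵢ/dₒ = (f+e)·(1/f − 1/(f+e)) = e/f = 51/122.7 ≈ 0.4156.

0.42×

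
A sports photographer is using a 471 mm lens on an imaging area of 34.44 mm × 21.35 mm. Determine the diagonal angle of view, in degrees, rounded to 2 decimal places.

4.93°

Sensor diagonal = √(34.44² + 21.35²) = √1641.9361 ≈ 40.5208 mm.
Angle of view α = 2·arctan(d/2f) with d = 40.5208 mm and f = 471 mm.
d/2f = 0.04302; arctan(0.04302) ≈ 2.4631°, so α ≈ 4.9262°.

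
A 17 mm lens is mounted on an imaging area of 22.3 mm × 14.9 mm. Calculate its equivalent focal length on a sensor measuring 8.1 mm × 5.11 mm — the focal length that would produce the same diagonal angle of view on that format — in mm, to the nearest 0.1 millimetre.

Sensor diagonal = √(22.3² + 14.9²) = √719.3000 ≈ 26.8198 mm.
Sensor diagonal = √(8.1² + 5.11²) = √91.7221 ≈ 9.5772 mm.
Equal angle of view means equal diagonal/f ratio, so f₂ = f₁ · (diagonal₂/diagonal₁) = 17 × 9.5772/26.8198.
f₂ = 17 × 0.35709 ≈ 6.071 mm.

6.1 mm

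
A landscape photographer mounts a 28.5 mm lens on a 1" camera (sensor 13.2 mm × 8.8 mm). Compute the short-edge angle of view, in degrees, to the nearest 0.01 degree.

Angle of view α = 2·arctan(h/2f) with h = 8.8 mm and f = 28.5 mm.
h/2f = 0.15439; arctan(0.15439) ≈ 8.7764°, so α ≈ 17.5527°.

17.55°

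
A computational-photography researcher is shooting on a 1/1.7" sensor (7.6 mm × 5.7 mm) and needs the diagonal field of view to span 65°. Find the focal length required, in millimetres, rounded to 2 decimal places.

7.46 mm

Sensor diagonal = √(7.6² + 5.7²) = √90.2500 ≈ 9.5000 mm.
From α = 2·arctan(d/2f) we get f = d / (2·tan(α/2)).
With d = 9.5000 mm and α/2 = 32.5°, tan(α/2) ≈ 0.63707, so f ≈ 9.5000 / 1.27414 ≈ 7.4560 mm.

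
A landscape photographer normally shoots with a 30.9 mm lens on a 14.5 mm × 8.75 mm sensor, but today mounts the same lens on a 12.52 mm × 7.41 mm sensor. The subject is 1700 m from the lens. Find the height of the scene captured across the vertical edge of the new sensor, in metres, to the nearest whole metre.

408 m

The focal length stays 30.9 mm; the relevant sensor dimension is now h = 7.41 mm. Object distance dₒ = 1700 m = 1.7e+06 mm.
Thin-lens field height W = h·(dₒ − f)/f = 7.41 × (1.7e+06 − 30.9)/30.9 ≈ 407662.493 mm = 407.662 m.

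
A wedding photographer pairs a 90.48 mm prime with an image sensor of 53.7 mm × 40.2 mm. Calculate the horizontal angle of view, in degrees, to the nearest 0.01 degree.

33.06°

Angle of view α = 2·arctan(w/2f) with w = 53.7 mm and f = 90.48 mm.
w/2f = 0.29675; arctan(0.29675) ≈ 16.5283°, so α ≈ 33.0566°.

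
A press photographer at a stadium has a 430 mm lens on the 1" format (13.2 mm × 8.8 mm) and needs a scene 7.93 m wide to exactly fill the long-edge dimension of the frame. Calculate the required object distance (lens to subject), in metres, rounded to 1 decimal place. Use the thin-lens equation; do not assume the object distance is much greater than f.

258.8 m

W: 7.93 m = 7930 mm.
Magnification m = w/W = dᵢ/dₒ; combined with 1/f = 1/dₒ + 1/dᵢ this gives dₒ = f·(1 + W/w).
dₒ = 430 mm × (1 + 7930/13.2) = 430 × 601.7576 ≈ 258755.758 mm = 258.756 m.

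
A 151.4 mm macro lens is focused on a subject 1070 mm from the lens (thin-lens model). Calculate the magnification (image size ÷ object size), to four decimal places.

Thin lens: 1/f = 1/dₒ + 1/dᵢ → 1/dᵢ = 1/151.4 − 1/1070 = 0.0056704 mm⁻¹, so dᵢ ≈ 176.3531 mm.
Magnification m = dᵢ/dₒ = 176.3531/1070 ≈ 0.16482.

0.1648×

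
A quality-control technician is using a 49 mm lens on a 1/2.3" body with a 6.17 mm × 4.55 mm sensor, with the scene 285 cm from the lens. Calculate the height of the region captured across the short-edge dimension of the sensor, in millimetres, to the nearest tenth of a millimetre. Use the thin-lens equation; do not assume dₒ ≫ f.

dₒ: 285 cm = 2850 mm.
Similar triangles through the lens centre give W/dₒ = h/dᵢ; with 1/f = 1/dₒ + 1/dᵢ this gives W = h·(dₒ − f)/f.
W = 4.55 mm × (2850 − 49) / 49 = 4.55 × 57.1633 ≈ 260.093 mm.

260.1 mm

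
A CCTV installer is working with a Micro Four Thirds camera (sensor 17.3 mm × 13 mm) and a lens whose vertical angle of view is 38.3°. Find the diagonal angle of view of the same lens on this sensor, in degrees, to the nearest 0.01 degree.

From the vertical AOV: f = 13 / (2·tan(19.15°)) = 13 / 0.69452 ≈ 18.7180 mm.
Sensor diagonal = √(17.3² + 13²) = √468.2900 ≈ 21.6400 mm.
Diagonal AOV = 2·arctan(21.6400 / (2 × 18.7180)) = 2·arctan(0.57805) ≈ 60.0603°.

60.06°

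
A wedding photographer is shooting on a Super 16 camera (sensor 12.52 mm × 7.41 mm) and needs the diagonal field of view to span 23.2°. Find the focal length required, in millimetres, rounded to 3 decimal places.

Sensor diagonal = √(12.52² + 7.41²) = √211.6585 ≈ 14.5485 mm.
From α = 2·arctan(d/2f) we get f = d / (2·tan(α/2)).
With d = 14.5485 mm and α/2 = 11.6°, tan(α/2) ≈ 0.20527, so f ≈ 14.5485 / 0.41054 ≈ 35.4374 mm.

35.437 mm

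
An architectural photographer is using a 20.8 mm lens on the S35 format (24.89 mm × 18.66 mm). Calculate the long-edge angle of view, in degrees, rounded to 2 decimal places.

61.79°

Angle of view α = 2·arctan(w/2f) with w = 24.89 mm and f = 20.8 mm.
w/2f = 0.59832; arctan(0.59832) ≈ 30.8928°, so α ≈ 61.7856°.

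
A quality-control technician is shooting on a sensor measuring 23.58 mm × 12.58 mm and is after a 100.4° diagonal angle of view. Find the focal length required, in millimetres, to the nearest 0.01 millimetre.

Sensor diagonal = √(23.58² + 12.58²) = √714.2728 ≈ 26.7259 mm.
From α = 2·arctan(d/2f) we get f = d / (2·tan(α/2)).
With d = 26.7259 mm and α/2 = 50.2°, tan(α/2) ≈ 1.20024, so f ≈ 26.7259 / 2.40047 ≈ 11.1336 mm.

11.13 mm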